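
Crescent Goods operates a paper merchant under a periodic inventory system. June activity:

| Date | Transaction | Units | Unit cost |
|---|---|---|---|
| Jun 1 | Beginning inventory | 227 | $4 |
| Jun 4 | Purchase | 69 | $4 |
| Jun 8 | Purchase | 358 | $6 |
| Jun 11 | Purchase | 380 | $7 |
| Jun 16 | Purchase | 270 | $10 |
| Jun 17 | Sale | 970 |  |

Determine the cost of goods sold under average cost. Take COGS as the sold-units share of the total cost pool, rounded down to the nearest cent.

COGS = $6,465.67

Jun 17, sell 970: 970/1304 × $8,692.00 → $6,465.67
Ending inventory (cost pool remaining) = $2,226.33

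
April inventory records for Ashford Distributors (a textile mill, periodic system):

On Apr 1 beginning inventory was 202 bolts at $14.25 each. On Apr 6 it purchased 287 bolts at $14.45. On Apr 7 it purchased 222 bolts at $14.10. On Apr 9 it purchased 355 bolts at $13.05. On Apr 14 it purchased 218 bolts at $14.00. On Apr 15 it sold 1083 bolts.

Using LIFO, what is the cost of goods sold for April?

COGS = $14,976.35

Apr 15, 1083 sold [LIFO — newest first]: 218 @ $14.00 + 355 @ $13.05 + 222 @ $14.10 + 287 @ $14.45 + 1 @ $14.25 = $14,976.35
Ending inventory: 201 @ $14.25 = $2,864.25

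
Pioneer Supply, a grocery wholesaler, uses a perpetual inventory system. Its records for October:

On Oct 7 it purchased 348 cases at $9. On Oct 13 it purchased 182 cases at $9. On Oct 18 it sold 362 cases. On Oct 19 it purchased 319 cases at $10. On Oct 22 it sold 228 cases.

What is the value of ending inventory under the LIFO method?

Ending inventory = $2,422

Oct 18, 362 sold [LIFO — newest first]: 182 @ $9 + 180 @ $9 = $3,258
Oct 22, 228 sold [LIFO — newest first]: 228 @ $10 = $2,280
Total COGS = $3,258 + $2,280 = $5,538
Ending inventory: 168 @ $9 + 91 @ $10 = $2,422
Check: goods available $7,960 = COGS $5,538 + ending $2,422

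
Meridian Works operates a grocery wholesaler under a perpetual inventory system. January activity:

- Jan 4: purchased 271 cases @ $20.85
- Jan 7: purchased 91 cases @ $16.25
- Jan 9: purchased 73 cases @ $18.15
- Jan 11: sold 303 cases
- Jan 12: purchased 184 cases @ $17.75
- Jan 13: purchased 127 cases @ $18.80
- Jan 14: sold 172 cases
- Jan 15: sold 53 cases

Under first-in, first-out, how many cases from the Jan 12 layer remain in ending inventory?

91

Jan 11, 303 sold [FIFO — oldest first]: 271 @ $20.85 + 32 @ $16.25 = $6,170.35
Jan 14, 172 sold [FIFO — oldest first]: 59 @ $16.25 + 73 @ $18.15 + 40 @ $17.75 = $2,993.70
Jan 15, 53 sold [FIFO — oldest first]: 53 @ $17.75 = $940.75
Total COGS = $6,170.35 + $2,993.70 + $940.75 = $10,104.80
Ending inventory: 91 @ $17.75 + 127 @ $18.80 = $4,002.85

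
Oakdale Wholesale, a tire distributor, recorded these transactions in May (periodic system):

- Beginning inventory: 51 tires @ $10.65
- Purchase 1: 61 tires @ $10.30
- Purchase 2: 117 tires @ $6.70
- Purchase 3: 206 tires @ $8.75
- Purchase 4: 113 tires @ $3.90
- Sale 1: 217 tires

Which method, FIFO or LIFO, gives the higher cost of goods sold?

FIFO COGS: 51 @ $10.65 + 61 @ $10.30 + 105 @ $6.70 = $1,874.95
LIFO COGS: 113 @ $3.90 + 104 @ $8.75 = $1,350.70

FIFO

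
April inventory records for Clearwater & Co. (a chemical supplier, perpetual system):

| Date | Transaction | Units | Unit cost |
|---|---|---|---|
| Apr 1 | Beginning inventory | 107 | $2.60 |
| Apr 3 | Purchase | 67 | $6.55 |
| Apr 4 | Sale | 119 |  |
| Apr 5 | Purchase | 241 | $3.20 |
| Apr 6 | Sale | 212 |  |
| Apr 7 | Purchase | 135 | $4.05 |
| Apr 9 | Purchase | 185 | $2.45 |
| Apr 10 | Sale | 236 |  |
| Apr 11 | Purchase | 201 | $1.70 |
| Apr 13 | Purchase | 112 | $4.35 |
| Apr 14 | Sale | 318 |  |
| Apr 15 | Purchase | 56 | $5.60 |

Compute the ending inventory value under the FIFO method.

Ending inventory = $887.50

Apr 4, 119 sold [FIFO — oldest first]: 107 @ $2.60 + 12 @ $6.55 = $356.80
Apr 6, 212 sold [FIFO — oldest first]: 55 @ $6.55 + 157 @ $3.20 = $862.65
Apr 10, 236 sold [FIFO — oldest first]: 84 @ $3.20 + 135 @ $4.05 + 17 @ $2.45 = $857.20
Apr 14, 318 sold [FIFO — oldest first]: 168 @ $2.45 + 150 @ $1.70 = $666.60
Total COGS = $356.80 + $862.65 + $857.20 + $666.60 = $2,743.25
Ending inventory: 51 @ $1.70 + 112 @ $4.35 + 56 @ $5.60 = $887.50
Check: goods available $3,630.75 = COGS $2,743.25 + ending $887.50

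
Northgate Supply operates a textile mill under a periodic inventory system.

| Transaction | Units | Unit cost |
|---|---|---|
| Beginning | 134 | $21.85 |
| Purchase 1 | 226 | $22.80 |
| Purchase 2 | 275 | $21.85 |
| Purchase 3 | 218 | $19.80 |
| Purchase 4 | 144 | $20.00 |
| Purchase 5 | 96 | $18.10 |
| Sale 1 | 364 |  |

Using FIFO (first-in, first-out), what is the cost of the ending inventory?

Ending inventory = $14,855.35

Sale 1 (364) [FIFO — oldest first]: 134 @ $21.85 + 226 @ $22.80 + 4 @ $21.85 = $8,168.10
Ending inventory: 271 @ $21.85 + 218 @ $19.80 + 144 @ $20.00 + 96 @ $18.10 = $14,855.35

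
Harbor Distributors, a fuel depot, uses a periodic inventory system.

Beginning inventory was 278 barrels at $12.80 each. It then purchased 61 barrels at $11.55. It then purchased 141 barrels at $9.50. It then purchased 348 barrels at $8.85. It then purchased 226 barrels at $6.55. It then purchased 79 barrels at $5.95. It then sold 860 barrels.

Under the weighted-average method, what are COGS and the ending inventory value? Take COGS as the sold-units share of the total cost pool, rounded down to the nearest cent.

COGS = $8,070.64; ending inventory = $2,561.96

Sale 1, sell 860: 860/1133 × $10,632.60 → $8,070.64
Ending inventory (cost pool remaining) = $2,561.96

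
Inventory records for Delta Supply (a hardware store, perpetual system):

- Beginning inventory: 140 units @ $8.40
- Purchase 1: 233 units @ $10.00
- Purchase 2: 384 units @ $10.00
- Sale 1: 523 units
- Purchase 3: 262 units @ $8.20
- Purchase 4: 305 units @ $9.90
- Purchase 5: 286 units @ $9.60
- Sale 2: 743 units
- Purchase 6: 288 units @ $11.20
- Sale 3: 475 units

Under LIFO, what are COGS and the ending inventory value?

COGS = $17,139.10; ending inventory = $1,346.00

Sale 1 (523) [LIFO — newest first]: 384 @ $10.00 + 139 @ $10.00 = $5,230.00
Sale 2 (743) [LIFO — newest first]: 286 @ $9.60 + 305 @ $9.90 + 152 @ $8.20 = $7,011.50
Sale 3 (475) [LIFO — newest first]: 288 @ $11.20 + 110 @ $8.20 + 77 @ $10.00 = $4,897.60
Total COGS = $5,230.00 + $7,011.50 + $4,897.60 = $17,139.10
Ending inventory: 140 @ $8.40 + 17 @ $10.00 = $1,346.00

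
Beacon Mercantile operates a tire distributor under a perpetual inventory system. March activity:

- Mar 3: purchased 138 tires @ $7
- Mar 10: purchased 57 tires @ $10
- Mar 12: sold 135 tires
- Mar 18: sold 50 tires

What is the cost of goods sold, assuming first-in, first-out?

COGS = $1,436

Mar 12, 135 sold [FIFO — oldest first]: 135 @ $7 = $945
Mar 18, 50 sold [FIFO — oldest first]: 3 @ $7 + 47 @ $10 = $491
Total COGS = $945 + $491 = $1,436
Ending inventory: 10 @ $10 = $100
Check: goods available $1,536 = COGS $1,436 + ending $100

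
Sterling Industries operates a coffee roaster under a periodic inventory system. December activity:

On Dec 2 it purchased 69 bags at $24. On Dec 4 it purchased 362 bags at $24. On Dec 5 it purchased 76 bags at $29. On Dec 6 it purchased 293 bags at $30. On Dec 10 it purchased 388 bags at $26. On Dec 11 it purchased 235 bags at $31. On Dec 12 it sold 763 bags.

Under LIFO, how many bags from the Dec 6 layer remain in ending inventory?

Dec 12, 763 sold [LIFO — newest first]: 235 @ $31 + 388 @ $26 + 140 @ $30 = $21,573
Ending inventory: 69 @ $24 + 362 @ $24 + 76 @ $29 + 153 @ $30 = $17,138
Check: goods available $38,711 = COGS $21,573 + ending $17,138

153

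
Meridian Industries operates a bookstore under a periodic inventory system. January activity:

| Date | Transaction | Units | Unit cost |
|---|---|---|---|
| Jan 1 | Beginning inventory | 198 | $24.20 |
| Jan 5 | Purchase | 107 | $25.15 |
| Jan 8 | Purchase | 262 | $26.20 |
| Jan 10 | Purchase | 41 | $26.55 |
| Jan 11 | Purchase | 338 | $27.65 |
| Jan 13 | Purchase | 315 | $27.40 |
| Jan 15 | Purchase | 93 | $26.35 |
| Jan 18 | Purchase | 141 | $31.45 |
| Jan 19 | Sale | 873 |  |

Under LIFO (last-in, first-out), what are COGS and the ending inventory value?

COGS = $24,474.60; ending inventory = $15,822.70

Jan 19, 873 sold [LIFO — newest first]: 141 @ $31.45 + 93 @ $26.35 + 315 @ $27.40 + 324 @ $27.65 = $24,474.60
Ending inventory: 198 @ $24.20 + 107 @ $25.15 + 262 @ $26.20 + 41 @ $26.55 + 14 @ $27.65 = $15,822.70
Check: goods available $40,297.30 = COGS $24,474.60 + ending $15,822.70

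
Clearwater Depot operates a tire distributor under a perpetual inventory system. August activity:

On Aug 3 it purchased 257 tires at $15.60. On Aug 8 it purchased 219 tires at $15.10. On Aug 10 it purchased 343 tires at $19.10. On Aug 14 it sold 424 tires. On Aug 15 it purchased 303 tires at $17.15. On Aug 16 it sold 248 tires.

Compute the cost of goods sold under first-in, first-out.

COGS = $11,059.70

Aug 14, 424 sold [FIFO — oldest first]: 257 @ $15.60 + 167 @ $15.10 = $6,530.90
Aug 16, 248 sold [FIFO — oldest first]: 52 @ $15.10 + 196 @ $19.10 = $4,528.80
Total COGS = $6,530.90 + $4,528.80 = $11,059.70
Ending inventory: 147 @ $19.10 + 303 @ $17.15 = $8,004.15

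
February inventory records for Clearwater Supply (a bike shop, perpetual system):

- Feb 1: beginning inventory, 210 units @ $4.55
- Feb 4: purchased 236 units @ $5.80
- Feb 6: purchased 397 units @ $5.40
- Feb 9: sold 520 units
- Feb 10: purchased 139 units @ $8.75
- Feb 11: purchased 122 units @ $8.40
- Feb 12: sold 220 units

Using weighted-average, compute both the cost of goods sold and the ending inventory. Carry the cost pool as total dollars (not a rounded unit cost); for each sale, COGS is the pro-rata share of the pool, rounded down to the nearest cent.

COGS = $4,245.27; ending inventory = $2,463.88

After Feb 1: 210 on hand, pool $955.50 (≈ $4.5500 each)
After Feb 4: 446 on hand, pool $2,324.30 (≈ $5.2114 each)
After Feb 6: 843 on hand, pool $4,468.10 (≈ $5.3002 each)
Feb 9, sell 520: 520/843 × $4,468.10 → $2,756.12
After Feb 10: 462 on hand, pool $2,928.23 (≈ $6.3382 each)
After Feb 11: 584 on hand, pool $3,953.03 (≈ $6.7689 each)
Feb 12, sell 220: 220/584 × $3,953.03 → $1,489.15
Total COGS = $2,756.12 + $1,489.15 = $4,245.27
Ending inventory (cost pool remaining) = $2,463.88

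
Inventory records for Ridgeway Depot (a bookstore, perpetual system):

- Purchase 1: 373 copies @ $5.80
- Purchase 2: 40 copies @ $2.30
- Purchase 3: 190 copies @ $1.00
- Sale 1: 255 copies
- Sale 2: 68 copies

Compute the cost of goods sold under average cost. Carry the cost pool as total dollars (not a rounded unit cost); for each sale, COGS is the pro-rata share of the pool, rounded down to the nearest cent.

After Purchase 1: 373 on hand, pool $2,163.40 (≈ $5.8000 each)
After Purchase 2: 413 on hand, pool $2,255.40 (≈ $5.4610 each)
After Purchase 3: 603 on hand, pool $2,445.40 (≈ $4.0554 each)
Sale 1, sell 255: 255/603 × $2,445.40 → $1,034.12
Sale 2, sell 68: 68/348 × $1,411.28 → $275.76
Total COGS = $1,034.12 + $275.76 = $1,309.88
Ending inventory (cost pool remaining) = $1,135.52

COGS = $1,309.88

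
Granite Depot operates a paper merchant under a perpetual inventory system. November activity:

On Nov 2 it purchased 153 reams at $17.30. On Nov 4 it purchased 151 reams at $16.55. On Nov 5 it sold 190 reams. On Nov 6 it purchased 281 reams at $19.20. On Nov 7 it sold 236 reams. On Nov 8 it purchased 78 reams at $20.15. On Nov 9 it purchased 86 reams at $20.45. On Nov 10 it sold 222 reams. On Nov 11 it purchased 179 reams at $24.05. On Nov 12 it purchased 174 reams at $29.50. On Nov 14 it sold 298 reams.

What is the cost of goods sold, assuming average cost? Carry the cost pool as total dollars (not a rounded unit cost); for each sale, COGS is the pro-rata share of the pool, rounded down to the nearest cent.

COGS = $19,391.85

After Nov 2: 153 on hand, pool $2,646.90 (≈ $17.3000 each)
After Nov 4: 304 on hand, pool $5,145.95 (≈ $16.9275 each)
Nov 5, sell 190: 190/304 × $5,145.95 → $3,216.21
After Nov 6: 395 on hand, pool $7,324.94 (≈ $18.5442 each)
Nov 7, sell 236: 236/395 × $7,324.94 → $4,376.41
After Nov 8: 237 on hand, pool $4,520.23 (≈ $19.0727 each)
After Nov 9: 323 on hand, pool $6,278.93 (≈ $19.4394 each)
Nov 10, sell 222: 222/323 × $6,278.93 → $4,315.54
After Nov 11: 280 on hand, pool $6,268.34 (≈ $22.3869 each)
After Nov 12: 454 on hand, pool $11,401.34 (≈ $25.1131 each)
Nov 14, sell 298: 298/454 × $11,401.34 → $7,483.69
Total COGS = $3,216.21 + $4,376.41 + $4,315.54 + $7,483.69 = $19,391.85
Ending inventory (cost pool remaining) = $3,917.65
Check: goods available $23,309.50 = COGS $19,391.85 + ending $3,917.65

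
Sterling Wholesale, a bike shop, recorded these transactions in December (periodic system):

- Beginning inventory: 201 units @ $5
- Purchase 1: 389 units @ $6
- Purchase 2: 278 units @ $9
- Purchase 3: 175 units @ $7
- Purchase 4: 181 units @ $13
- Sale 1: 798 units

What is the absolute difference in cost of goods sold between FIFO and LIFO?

$1,853

FIFO COGS: 201 @ $5 + 389 @ $6 + 208 @ $9 = $5,211
LIFO COGS: 181 @ $13 + 175 @ $7 + 278 @ $9 + 164 @ $6 = $7,064
Difference = |$5,211 − $7,064| = $1,853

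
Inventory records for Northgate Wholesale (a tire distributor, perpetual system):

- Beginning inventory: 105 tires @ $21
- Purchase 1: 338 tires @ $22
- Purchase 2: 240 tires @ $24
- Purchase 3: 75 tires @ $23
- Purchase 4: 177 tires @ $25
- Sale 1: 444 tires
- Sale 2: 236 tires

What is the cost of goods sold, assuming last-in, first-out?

Sale 1 (444) [LIFO — newest first]: 177 @ $25 + 75 @ $23 + 192 @ $24 = $10,758
Sale 2 (236) [LIFO — newest first]: 48 @ $24 + 188 @ $22 = $5,288
Total COGS = $10,758 + $5,288 = $16,046
Ending inventory: 105 @ $21 + 150 @ $22 = $5,505

COGS = $16,046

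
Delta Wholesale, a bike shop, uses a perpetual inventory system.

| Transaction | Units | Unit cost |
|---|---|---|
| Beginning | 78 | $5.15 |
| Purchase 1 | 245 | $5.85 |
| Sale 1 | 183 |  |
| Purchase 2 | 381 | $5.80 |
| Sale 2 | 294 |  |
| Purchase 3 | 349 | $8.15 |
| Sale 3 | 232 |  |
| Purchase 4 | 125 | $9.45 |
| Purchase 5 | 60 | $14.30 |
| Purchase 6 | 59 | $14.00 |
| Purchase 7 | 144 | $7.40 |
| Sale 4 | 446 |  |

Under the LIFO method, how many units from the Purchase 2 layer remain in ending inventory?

87

Sale 1 (183) [LIFO — newest first]: 183 @ $5.85 = $1,070.55
Sale 2 (294) [LIFO — newest first]: 294 @ $5.80 = $1,705.20
Sale 3 (232) [LIFO — newest first]: 232 @ $8.15 = $1,890.80
Sale 4 (446) [LIFO — newest first]: 144 @ $7.40 + 59 @ $14.00 + 60 @ $14.30 + 125 @ $9.45 + 58 @ $8.15 = $4,403.55
Total COGS = $1,070.55 + $1,705.20 + $1,890.80 + $4,403.55 = $9,070.10
Ending inventory: 78 @ $5.15 + 62 @ $5.85 + 87 @ $5.80 + 59 @ $8.15 = $1,749.85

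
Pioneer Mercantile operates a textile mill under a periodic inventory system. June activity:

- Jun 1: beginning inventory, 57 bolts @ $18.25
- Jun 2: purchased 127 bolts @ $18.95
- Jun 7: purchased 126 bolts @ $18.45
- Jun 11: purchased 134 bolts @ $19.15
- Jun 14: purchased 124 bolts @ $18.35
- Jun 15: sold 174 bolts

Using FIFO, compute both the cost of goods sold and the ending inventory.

Jun 15, 174 sold [FIFO — oldest first]: 57 @ $18.25 + 117 @ $18.95 = $3,257.40
Ending inventory: 10 @ $18.95 + 126 @ $18.45 + 134 @ $19.15 + 124 @ $18.35 = $7,355.70
Check: goods available $10,613.10 = COGS $3,257.40 + ending $7,355.70

COGS = $3,257.40; ending inventory = $7,355.70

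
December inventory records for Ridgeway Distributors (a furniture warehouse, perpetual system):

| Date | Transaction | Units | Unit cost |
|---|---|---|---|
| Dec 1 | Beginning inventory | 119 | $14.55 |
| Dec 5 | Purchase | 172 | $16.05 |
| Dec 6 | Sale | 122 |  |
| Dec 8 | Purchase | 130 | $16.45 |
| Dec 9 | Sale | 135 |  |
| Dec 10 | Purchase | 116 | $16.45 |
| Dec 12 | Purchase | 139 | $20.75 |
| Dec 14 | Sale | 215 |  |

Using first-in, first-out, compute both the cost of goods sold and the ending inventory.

COGS = $7,469.50; ending inventory = $3,953.50

Dec 6, 122 sold [FIFO — oldest first]: 119 @ $14.55 + 3 @ $16.05 = $1,779.60
Dec 9, 135 sold [FIFO — oldest first]: 135 @ $16.05 = $2,166.75
Dec 14, 215 sold [FIFO — oldest first]: 34 @ $16.05 + 130 @ $16.45 + 51 @ $16.45 = $3,523.15
Total COGS = $1,779.60 + $2,166.75 + $3,523.15 = $7,469.50
Ending inventory: 65 @ $16.45 + 139 @ $20.75 = $3,953.50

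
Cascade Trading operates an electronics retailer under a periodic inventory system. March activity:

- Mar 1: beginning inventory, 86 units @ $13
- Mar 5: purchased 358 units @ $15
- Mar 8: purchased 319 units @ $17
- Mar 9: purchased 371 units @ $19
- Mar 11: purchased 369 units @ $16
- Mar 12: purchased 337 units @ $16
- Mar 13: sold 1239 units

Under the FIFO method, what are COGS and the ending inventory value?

COGS = $20,640; ending inventory = $9,616

Mar 13, 1239 sold [FIFO — oldest first]: 86 @ $13 + 358 @ $15 + 319 @ $17 + 371 @ $19 + 105 @ $16 = $20,640
Ending inventory: 264 @ $16 + 337 @ $16 = $9,616
Check: goods available $30,256 = COGS $20,640 + ending $9,616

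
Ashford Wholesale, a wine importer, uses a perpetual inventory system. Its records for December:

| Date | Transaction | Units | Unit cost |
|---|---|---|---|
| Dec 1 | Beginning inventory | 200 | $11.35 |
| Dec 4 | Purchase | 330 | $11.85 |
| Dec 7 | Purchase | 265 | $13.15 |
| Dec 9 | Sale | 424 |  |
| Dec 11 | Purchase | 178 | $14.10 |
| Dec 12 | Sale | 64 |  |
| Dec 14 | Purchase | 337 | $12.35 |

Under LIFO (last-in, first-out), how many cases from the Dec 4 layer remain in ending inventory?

171

Dec 9, 424 sold [LIFO — newest first]: 265 @ $13.15 + 159 @ $11.85 = $5,368.90
Dec 12, 64 sold [LIFO — newest first]: 64 @ $14.10 = $902.40
Total COGS = $5,368.90 + $902.40 = $6,271.30
Ending inventory: 200 @ $11.35 + 171 @ $11.85 + 114 @ $14.10 + 337 @ $12.35 = $10,065.70
Check: goods available $16,337.00 = COGS $6,271.30 + ending $10,065.70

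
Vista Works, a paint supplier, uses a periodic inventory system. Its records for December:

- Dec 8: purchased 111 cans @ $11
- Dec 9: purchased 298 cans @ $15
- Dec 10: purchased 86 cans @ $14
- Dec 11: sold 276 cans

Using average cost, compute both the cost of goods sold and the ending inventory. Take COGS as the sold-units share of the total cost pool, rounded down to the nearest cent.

COGS = $3,844.48; ending inventory = $3,050.52

Dec 11, sell 276: 276/495 × $6,895.00 → $3,844.48
Ending inventory (cost pool remaining) = $3,050.52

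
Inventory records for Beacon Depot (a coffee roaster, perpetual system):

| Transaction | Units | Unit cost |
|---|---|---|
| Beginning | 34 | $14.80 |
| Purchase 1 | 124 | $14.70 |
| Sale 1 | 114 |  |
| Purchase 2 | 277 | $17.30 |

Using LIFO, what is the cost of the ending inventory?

Sale 1 (114) [LIFO — newest first]: 114 @ $14.70 = $1,675.80
Ending inventory: 34 @ $14.80 + 10 @ $14.70 + 277 @ $17.30 = $5,442.30

Ending inventory = $5,442.30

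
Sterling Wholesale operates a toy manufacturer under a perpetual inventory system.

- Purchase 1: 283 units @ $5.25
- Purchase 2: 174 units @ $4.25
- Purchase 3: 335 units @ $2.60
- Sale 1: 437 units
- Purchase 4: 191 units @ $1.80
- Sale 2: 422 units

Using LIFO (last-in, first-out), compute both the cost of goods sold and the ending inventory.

COGS = $2,789.05; ending inventory = $651.00

Sale 1 (437) [LIFO — newest first]: 335 @ $2.60 + 102 @ $4.25 = $1,304.50
Sale 2 (422) [LIFO — newest first]: 191 @ $1.80 + 72 @ $4.25 + 159 @ $5.25 = $1,484.55
Total COGS = $1,304.50 + $1,484.55 = $2,789.05
Ending inventory: 124 @ $5.25 = $651.00
Check: goods available $3,440.05 = COGS $2,789.05 + ending $651.00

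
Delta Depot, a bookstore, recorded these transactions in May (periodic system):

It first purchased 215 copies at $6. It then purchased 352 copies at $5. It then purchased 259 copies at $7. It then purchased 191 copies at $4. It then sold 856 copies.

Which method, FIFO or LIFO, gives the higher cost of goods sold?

FIFO

FIFO COGS: 215 @ $6 + 352 @ $5 + 259 @ $7 + 30 @ $4 = $4,983
LIFO COGS: 191 @ $4 + 259 @ $7 + 352 @ $5 + 54 @ $6 = $4,661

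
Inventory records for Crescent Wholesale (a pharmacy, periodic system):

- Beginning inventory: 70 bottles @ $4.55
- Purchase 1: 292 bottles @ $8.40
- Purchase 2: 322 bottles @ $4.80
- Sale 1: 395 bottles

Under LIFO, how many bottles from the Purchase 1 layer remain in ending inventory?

Sale 1 (395) [LIFO — newest first]: 322 @ $4.80 + 73 @ $8.40 = $2,158.80
Ending inventory: 70 @ $4.55 + 219 @ $8.40 = $2,158.10
Check: goods available $4,316.90 = COGS $2,158.80 + ending $2,158.10

219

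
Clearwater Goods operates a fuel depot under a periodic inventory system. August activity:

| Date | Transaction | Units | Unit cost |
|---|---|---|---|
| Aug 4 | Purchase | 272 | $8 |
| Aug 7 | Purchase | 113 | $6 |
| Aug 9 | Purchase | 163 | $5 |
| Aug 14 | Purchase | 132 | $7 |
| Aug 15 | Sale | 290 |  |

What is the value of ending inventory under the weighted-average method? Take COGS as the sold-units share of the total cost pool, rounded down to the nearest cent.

Aug 15, sell 290: 290/680 × $4,593.00 → $1,958.77
Ending inventory (cost pool remaining) = $2,634.23

Ending inventory = $2,634.23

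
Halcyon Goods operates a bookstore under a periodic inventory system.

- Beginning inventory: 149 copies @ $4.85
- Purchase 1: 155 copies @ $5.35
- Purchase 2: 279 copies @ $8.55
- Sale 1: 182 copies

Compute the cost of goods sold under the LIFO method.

COGS = $1,556.10

Sale 1 (182) [LIFO — newest first]: 182 @ $8.55 = $1,556.10
Ending inventory: 149 @ $4.85 + 155 @ $5.35 + 97 @ $8.55 = $2,381.25
Check: goods available $3,937.35 = COGS $1,556.10 + ending $2,381.25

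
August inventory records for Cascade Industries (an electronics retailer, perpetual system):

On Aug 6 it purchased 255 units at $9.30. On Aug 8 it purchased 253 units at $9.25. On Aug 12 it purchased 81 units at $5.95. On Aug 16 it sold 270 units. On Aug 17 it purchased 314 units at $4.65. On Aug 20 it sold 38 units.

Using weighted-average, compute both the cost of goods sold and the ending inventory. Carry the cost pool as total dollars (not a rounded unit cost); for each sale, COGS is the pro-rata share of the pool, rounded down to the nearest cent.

COGS = $2,637.32; ending inventory = $4,016.48

After Aug 6: 255 on hand, pool $2,371.50 (≈ $9.3000 each)
After Aug 8: 508 on hand, pool $4,711.75 (≈ $9.2751 each)
After Aug 12: 589 on hand, pool $5,193.70 (≈ $8.8178 each)
Aug 16, sell 270: 270/589 × $5,193.70 → $2,380.81
After Aug 17: 633 on hand, pool $4,272.99 (≈ $6.7504 each)
Aug 20, sell 38: 38/633 × $4,272.99 → $256.51
Total COGS = $2,380.81 + $256.51 = $2,637.32
Ending inventory (cost pool remaining) = $4,016.48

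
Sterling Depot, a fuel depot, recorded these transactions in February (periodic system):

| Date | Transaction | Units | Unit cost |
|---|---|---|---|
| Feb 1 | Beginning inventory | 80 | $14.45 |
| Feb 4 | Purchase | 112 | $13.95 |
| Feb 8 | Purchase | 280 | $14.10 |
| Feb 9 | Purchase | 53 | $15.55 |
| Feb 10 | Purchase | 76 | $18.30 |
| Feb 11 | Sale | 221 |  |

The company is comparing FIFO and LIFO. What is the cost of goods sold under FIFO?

FIFO COGS: 80 @ $14.45 + 112 @ $13.95 + 29 @ $14.10 = $3,127.30
LIFO COGS: 76 @ $18.30 + 53 @ $15.55 + 92 @ $14.10 = $3,512.15

COGS = $3,127.30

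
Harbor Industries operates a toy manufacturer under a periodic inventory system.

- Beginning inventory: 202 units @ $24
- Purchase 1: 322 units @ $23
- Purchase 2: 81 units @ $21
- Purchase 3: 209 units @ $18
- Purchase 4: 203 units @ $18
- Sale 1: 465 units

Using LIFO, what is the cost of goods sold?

COGS = $8,529

Sale 1 (465) [LIFO — newest first]: 203 @ $18 + 209 @ $18 + 53 @ $21 = $8,529
Ending inventory: 202 @ $24 + 322 @ $23 + 28 @ $21 = $12,842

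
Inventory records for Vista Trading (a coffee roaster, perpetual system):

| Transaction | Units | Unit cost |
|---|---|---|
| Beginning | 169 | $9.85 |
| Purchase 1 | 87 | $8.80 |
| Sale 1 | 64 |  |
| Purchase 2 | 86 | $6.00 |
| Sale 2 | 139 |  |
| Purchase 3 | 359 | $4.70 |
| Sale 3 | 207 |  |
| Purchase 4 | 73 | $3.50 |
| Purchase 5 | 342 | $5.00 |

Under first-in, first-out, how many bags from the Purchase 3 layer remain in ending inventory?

Sale 1 (64) [FIFO — oldest first]: 64 @ $9.85 = $630.40
Sale 2 (139) [FIFO — oldest first]: 105 @ $9.85 + 34 @ $8.80 = $1,333.45
Sale 3 (207) [FIFO — oldest first]: 53 @ $8.80 + 86 @ $6.00 + 68 @ $4.70 = $1,302.00
Total COGS = $630.40 + $1,333.45 + $1,302.00 = $3,265.85
Ending inventory: 291 @ $4.70 + 73 @ $3.50 + 342 @ $5.00 = $3,333.20
Check: goods available $6,599.05 = COGS $3,265.85 + ending $3,333.20

291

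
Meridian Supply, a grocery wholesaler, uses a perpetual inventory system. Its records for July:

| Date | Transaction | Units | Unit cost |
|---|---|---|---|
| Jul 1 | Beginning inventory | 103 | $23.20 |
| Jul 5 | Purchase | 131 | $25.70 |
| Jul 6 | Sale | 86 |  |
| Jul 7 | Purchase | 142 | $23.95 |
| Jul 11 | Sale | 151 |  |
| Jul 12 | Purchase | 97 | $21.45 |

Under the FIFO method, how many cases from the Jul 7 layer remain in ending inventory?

Jul 6, 86 sold [FIFO — oldest first]: 86 @ $23.20 = $1,995.20
Jul 11, 151 sold [FIFO — oldest first]: 17 @ $23.20 + 131 @ $25.70 + 3 @ $23.95 = $3,832.95
Total COGS = $1,995.20 + $3,832.95 = $5,828.15
Ending inventory: 139 @ $23.95 + 97 @ $21.45 = $5,409.70

139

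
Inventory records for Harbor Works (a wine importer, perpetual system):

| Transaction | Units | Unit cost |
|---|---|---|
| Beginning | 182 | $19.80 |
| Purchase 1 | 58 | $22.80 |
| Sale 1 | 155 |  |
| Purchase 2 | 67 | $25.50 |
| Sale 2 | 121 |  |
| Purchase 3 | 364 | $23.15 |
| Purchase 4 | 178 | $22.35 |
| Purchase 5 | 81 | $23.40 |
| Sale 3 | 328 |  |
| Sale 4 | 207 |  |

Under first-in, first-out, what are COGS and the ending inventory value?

COGS = $18,190.10; ending inventory = $2,744.70

Sale 1 (155) [FIFO — oldest first]: 155 @ $19.80 = $3,069.00
Sale 2 (121) [FIFO — oldest first]: 27 @ $19.80 + 58 @ $22.80 + 36 @ $25.50 = $2,775.00
Sale 3 (328) [FIFO — oldest first]: 31 @ $25.50 + 297 @ $23.15 = $7,666.05
Sale 4 (207) [FIFO — oldest first]: 67 @ $23.15 + 140 @ $22.35 = $4,680.05
Total COGS = $3,069.00 + $2,775.00 + $7,666.05 + $4,680.05 = $18,190.10
Ending inventory: 38 @ $22.35 + 81 @ $23.40 = $2,744.70
Check: goods available $20,934.80 = COGS $18,190.10 + ending $2,744.70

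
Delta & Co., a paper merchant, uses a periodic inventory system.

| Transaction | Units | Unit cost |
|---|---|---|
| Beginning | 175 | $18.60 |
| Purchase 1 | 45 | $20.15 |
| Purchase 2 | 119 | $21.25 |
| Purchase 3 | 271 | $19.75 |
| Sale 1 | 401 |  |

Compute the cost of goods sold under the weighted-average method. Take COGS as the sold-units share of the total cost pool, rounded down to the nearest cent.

COGS = $7,916.62

Sale 1, sell 401: 401/610 × $12,042.75 → $7,916.62
Ending inventory (cost pool remaining) = $4,126.13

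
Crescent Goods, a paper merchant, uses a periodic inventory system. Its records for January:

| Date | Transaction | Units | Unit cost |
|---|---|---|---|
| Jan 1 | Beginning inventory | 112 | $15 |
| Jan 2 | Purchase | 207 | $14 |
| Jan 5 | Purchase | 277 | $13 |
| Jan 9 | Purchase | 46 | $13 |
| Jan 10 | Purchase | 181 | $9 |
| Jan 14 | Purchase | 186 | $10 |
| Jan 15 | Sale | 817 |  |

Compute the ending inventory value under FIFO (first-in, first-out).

Jan 15, 817 sold [FIFO — oldest first]: 112 @ $15 + 207 @ $14 + 277 @ $13 + 46 @ $13 + 175 @ $9 = $10,352
Ending inventory: 6 @ $9 + 186 @ $10 = $1,914

Ending inventory = $1,914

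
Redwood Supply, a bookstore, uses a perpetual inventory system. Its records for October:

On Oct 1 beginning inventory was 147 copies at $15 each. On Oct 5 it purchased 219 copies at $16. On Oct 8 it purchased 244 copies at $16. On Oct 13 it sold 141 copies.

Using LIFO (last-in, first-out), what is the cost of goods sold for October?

Oct 13, 141 sold [LIFO — newest first]: 141 @ $16 = $2,256
Ending inventory: 147 @ $15 + 219 @ $16 + 103 @ $16 = $7,357

COGS = $2,256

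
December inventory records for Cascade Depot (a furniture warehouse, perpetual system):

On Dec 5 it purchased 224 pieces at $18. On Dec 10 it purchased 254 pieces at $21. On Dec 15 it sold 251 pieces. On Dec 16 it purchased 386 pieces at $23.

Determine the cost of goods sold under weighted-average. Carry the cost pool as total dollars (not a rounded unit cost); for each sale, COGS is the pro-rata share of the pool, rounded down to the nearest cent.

After Dec 5: 224 on hand, pool $4,032.00 (≈ $18.0000 each)
After Dec 10: 478 on hand, pool $9,366.00 (≈ $19.5941 each)
Dec 15, sell 251: 251/478 × $9,366.00 → $4,918.12
After Dec 16: 613 on hand, pool $13,325.88 (≈ $21.7388 each)
Ending inventory (cost pool remaining) = $13,325.88

COGS = $4,918.12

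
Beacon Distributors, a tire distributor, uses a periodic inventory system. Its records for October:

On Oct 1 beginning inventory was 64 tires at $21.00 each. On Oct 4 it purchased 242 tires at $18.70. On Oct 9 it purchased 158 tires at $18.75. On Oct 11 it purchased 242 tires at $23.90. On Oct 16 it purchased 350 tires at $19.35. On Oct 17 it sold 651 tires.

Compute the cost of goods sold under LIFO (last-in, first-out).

COGS = $13,662.55

Oct 17, 651 sold [LIFO — newest first]: 350 @ $19.35 + 242 @ $23.90 + 59 @ $18.75 = $13,662.55
Ending inventory: 64 @ $21.00 + 242 @ $18.70 + 99 @ $18.75 = $7,725.65
Check: goods available $21,388.20 = COGS $13,662.55 + ending $7,725.65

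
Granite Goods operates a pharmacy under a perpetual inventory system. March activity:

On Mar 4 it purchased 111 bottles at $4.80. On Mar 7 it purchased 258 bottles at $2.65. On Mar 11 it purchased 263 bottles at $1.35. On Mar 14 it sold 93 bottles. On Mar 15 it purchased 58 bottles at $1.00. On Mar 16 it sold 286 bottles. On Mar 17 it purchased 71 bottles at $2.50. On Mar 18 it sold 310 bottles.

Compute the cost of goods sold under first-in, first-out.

COGS = $1,628.55

Mar 14, 93 sold [FIFO — oldest first]: 93 @ $4.80 = $446.40
Mar 16, 286 sold [FIFO — oldest first]: 18 @ $4.80 + 258 @ $2.65 + 10 @ $1.35 = $783.60
Mar 18, 310 sold [FIFO — oldest first]: 253 @ $1.35 + 57 @ $1.00 = $398.55
Total COGS = $446.40 + $783.60 + $398.55 = $1,628.55
Ending inventory: 1 @ $1.00 + 71 @ $2.50 = $178.50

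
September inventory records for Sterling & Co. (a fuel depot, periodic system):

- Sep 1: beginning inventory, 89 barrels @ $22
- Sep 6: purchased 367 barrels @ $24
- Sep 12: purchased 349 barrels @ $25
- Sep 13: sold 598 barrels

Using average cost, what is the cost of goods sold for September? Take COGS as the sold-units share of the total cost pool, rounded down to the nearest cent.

COGS = $14,479.02

Sep 13, sell 598: 598/805 × $19,491.00 → $14,479.02
Ending inventory (cost pool remaining) = $5,011.98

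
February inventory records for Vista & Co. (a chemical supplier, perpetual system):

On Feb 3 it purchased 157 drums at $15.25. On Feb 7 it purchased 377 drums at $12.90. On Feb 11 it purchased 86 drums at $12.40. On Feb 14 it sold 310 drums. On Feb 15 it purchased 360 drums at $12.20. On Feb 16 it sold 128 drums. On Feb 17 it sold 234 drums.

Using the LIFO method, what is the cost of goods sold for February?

COGS = $8,373.80

Feb 14, 310 sold [LIFO — newest first]: 86 @ $12.40 + 224 @ $12.90 = $3,956.00
Feb 16, 128 sold [LIFO — newest first]: 128 @ $12.20 = $1,561.60
Feb 17, 234 sold [LIFO — newest first]: 232 @ $12.20 + 2 @ $12.90 = $2,856.20
Total COGS = $3,956.00 + $1,561.60 + $2,856.20 = $8,373.80
Ending inventory: 157 @ $15.25 + 151 @ $12.90 = $4,342.15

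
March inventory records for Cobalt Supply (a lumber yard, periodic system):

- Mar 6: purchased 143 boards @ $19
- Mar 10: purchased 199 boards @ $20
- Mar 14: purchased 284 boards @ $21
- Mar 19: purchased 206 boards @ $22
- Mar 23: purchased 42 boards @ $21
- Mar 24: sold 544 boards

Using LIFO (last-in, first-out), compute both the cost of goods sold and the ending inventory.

COGS = $11,618; ending inventory = $6,457

Mar 24, 544 sold [LIFO — newest first]: 42 @ $21 + 206 @ $22 + 284 @ $21 + 12 @ $20 = $11,618
Ending inventory: 143 @ $19 + 187 @ $20 = $6,457
Check: goods available $18,075 = COGS $11,618 + ending $6,457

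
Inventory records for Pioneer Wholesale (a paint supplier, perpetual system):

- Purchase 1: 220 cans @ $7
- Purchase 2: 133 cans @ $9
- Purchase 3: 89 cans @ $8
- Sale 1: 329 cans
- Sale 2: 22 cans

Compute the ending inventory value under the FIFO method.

Sale 1 (329) [FIFO — oldest first]: 220 @ $7 + 109 @ $9 = $2,521
Sale 2 (22) [FIFO — oldest first]: 22 @ $9 = $198
Total COGS = $2,521 + $198 = $2,719
Ending inventory: 2 @ $9 + 89 @ $8 = $730

Ending inventory = $730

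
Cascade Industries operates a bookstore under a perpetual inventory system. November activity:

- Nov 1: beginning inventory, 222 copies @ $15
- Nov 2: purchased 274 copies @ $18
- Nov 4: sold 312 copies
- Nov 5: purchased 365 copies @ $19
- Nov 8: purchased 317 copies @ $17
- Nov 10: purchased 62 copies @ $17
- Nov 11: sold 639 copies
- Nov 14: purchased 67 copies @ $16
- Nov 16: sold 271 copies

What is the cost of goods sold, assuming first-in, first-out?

COGS = $21,334

Nov 4, 312 sold [FIFO — oldest first]: 222 @ $15 + 90 @ $18 = $4,950
Nov 11, 639 sold [FIFO — oldest first]: 184 @ $18 + 365 @ $19 + 90 @ $17 = $11,777
Nov 16, 271 sold [FIFO — oldest first]: 227 @ $17 + 44 @ $17 = $4,607
Total COGS = $4,950 + $11,777 + $4,607 = $21,334
Ending inventory: 18 @ $17 + 67 @ $16 = $1,378
Check: goods available $22,712 = COGS $21,334 + ending $1,378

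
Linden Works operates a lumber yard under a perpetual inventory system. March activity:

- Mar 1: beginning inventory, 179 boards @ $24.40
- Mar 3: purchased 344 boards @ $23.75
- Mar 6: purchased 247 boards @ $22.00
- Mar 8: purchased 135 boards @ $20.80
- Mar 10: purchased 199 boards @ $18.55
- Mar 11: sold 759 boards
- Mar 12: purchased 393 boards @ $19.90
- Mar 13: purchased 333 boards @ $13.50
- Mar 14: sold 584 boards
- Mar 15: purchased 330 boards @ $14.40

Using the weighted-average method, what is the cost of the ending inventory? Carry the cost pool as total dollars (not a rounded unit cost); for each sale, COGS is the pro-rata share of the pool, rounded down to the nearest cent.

After Mar 1: 179 on hand, pool $4,367.60 (≈ $24.4000 each)
After Mar 3: 523 on hand, pool $12,537.60 (≈ $23.9725 each)
After Mar 6: 770 on hand, pool $17,971.60 (≈ $23.3397 each)
After Mar 8: 905 on hand, pool $20,779.60 (≈ $22.9609 each)
After Mar 10: 1104 on hand, pool $24,471.05 (≈ $22.1658 each)
Mar 11, sell 759: 759/1104 × $24,471.05 → $16,823.84
After Mar 12: 738 on hand, pool $15,467.91 (≈ $20.9592 each)
After Mar 13: 1071 on hand, pool $19,963.41 (≈ $18.6400 each)
Mar 14, sell 584: 584/1071 × $19,963.41 → $10,885.74
After Mar 15: 817 on hand, pool $13,829.67 (≈ $16.9274 each)
Total COGS = $16,823.84 + $10,885.74 = $27,709.58
Ending inventory (cost pool remaining) = $13,829.67

Ending inventory = $13,829.67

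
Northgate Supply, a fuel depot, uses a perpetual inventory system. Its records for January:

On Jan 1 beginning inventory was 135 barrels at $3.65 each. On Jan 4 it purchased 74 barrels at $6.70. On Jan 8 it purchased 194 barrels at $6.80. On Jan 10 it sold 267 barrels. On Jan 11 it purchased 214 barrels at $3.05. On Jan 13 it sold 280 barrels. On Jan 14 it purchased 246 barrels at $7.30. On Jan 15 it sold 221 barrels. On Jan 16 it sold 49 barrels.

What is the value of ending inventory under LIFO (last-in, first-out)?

Jan 10, 267 sold [LIFO — newest first]: 194 @ $6.80 + 73 @ $6.70 = $1,808.30
Jan 13, 280 sold [LIFO — newest first]: 214 @ $3.05 + 1 @ $6.70 + 65 @ $3.65 = $896.65
Jan 15, 221 sold [LIFO — newest first]: 221 @ $7.30 = $1,613.30
Jan 16, 49 sold [LIFO — newest first]: 25 @ $7.30 + 24 @ $3.65 = $270.10
Total COGS = $1,808.30 + $896.65 + $1,613.30 + $270.10 = $4,588.35
Ending inventory: 46 @ $3.65 = $167.90
Check: goods available $4,756.25 = COGS $4,588.35 + ending $167.90

Ending inventory = $167.90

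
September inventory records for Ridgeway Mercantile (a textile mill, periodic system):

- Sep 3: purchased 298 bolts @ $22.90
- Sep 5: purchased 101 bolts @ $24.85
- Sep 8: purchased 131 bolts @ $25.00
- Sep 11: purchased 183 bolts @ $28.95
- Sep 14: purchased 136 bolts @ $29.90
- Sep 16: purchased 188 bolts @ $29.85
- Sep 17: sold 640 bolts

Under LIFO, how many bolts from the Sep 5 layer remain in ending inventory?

99

Sep 17, 640 sold [LIFO — newest first]: 188 @ $29.85 + 136 @ $29.90 + 183 @ $28.95 + 131 @ $25.00 + 2 @ $24.85 = $18,300.75
Ending inventory: 298 @ $22.90 + 99 @ $24.85 = $9,284.35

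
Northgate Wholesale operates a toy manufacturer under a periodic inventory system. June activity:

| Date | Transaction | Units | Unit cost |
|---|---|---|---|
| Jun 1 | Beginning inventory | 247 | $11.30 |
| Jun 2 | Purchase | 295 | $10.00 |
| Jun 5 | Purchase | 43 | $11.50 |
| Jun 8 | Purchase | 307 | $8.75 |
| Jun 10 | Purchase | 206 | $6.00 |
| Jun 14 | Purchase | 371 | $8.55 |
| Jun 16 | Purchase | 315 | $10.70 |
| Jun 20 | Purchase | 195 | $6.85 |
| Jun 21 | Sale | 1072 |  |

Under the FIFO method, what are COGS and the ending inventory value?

COGS = $10,001.85; ending inventory = $8,034.30

Jun 21, 1072 sold [FIFO — oldest first]: 247 @ $11.30 + 295 @ $10.00 + 43 @ $11.50 + 307 @ $8.75 + 180 @ $6.00 = $10,001.85
Ending inventory: 26 @ $6.00 + 371 @ $8.55 + 315 @ $10.70 + 195 @ $6.85 = $8,034.30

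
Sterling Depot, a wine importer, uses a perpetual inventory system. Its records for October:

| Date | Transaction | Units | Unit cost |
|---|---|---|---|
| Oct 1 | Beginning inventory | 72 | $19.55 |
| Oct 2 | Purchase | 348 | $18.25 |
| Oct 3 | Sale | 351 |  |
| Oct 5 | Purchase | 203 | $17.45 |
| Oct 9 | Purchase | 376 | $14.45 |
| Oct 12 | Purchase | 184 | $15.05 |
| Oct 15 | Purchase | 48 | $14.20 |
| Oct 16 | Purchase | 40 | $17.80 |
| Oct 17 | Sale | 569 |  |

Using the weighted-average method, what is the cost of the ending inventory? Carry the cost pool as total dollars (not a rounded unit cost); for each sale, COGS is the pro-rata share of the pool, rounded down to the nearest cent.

Ending inventory = $5,498.87

After Oct 1: 72 on hand, pool $1,407.60 (≈ $19.5500 each)
After Oct 2: 420 on hand, pool $7,758.60 (≈ $18.4729 each)
Oct 3, sell 351: 351/420 × $7,758.60 → $6,483.97
After Oct 5: 272 on hand, pool $4,816.98 (≈ $17.7095 each)
After Oct 9: 648 on hand, pool $10,250.18 (≈ $15.8182 each)
After Oct 12: 832 on hand, pool $13,019.38 (≈ $15.6483 each)
After Oct 15: 880 on hand, pool $13,700.98 (≈ $15.5693 each)
After Oct 16: 920 on hand, pool $14,412.98 (≈ $15.6663 each)
Oct 17, sell 569: 569/920 × $14,412.98 → $8,914.11
Total COGS = $6,483.97 + $8,914.11 = $15,398.08
Ending inventory (cost pool remaining) = $5,498.87
Check: goods available $20,896.95 = COGS $15,398.08 + ending $5,498.87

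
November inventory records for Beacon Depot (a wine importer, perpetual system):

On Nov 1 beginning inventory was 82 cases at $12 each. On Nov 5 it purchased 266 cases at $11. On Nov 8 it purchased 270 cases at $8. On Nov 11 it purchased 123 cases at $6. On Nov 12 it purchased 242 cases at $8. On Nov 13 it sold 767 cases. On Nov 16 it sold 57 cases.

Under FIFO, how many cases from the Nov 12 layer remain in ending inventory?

159

Nov 13, 767 sold [FIFO — oldest first]: 82 @ $12 + 266 @ $11 + 270 @ $8 + 123 @ $6 + 26 @ $8 = $7,016
Nov 16, 57 sold [FIFO — oldest first]: 57 @ $8 = $456
Total COGS = $7,016 + $456 = $7,472
Ending inventory: 159 @ $8 = $1,272
Check: goods available $8,744 = COGS $7,472 + ending $1,272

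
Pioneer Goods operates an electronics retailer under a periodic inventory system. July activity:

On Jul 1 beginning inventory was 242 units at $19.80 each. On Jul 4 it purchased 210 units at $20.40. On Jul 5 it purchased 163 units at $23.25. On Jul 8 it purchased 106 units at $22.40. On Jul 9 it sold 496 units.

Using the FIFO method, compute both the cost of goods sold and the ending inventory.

Jul 9, 496 sold [FIFO — oldest first]: 242 @ $19.80 + 210 @ $20.40 + 44 @ $23.25 = $10,098.60
Ending inventory: 119 @ $23.25 + 106 @ $22.40 = $5,141.15

COGS = $10,098.60; ending inventory = $5,141.15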